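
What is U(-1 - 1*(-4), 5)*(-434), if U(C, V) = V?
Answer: -2170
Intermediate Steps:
U(-1 - 1*(-4), 5)*(-434) = 5*(-434) = -2170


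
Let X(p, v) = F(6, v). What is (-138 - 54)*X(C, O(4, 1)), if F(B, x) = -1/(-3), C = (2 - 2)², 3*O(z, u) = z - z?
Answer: -64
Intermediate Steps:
O(z, u) = 0 (O(z, u) = (z - z)/3 = (⅓)*0 = 0)
C = 0 (C = 0² = 0)
F(B, x) = ⅓ (F(B, x) = -1*(-⅓) = ⅓)
X(p, v) = ⅓
(-138 - 54)*X(C, O(4, 1)) = (-138 - 54)*(⅓) = -192*⅓ = -64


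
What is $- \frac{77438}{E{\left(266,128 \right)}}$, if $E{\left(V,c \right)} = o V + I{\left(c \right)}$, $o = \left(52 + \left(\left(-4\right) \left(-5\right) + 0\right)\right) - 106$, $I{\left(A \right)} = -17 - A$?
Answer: $\frac{77438}{9189} \approx 8.4272$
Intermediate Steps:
$o = -34$ ($o = \left(52 + \left(20 + 0\right)\right) - 106 = \left(52 + 20\right) - 106 = 72 - 106 = -34$)
$E{\left(V,c \right)} = -17 - c - 34 V$ ($E{\left(V,c \right)} = - 34 V - \left(17 + c\right) = -17 - c - 34 V$)
$- \frac{77438}{E{\left(266,128 \right)}} = - \frac{77438}{-17 - 128 - 9044} = - \frac{77438}{-9189} = \left(-77438\right) \left(- \frac{1}{9189}\right) = \frac{77438}{9189}$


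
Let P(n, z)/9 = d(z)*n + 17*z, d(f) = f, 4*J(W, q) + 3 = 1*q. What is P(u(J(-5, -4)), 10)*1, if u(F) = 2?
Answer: 1710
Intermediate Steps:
J(W, q) = -¾ + q/4 (J(W, q) = -¾ + (1*q)/4 = -¾ + q/4)
P(n, z) = 153*z + 9*n*z (P(n, z) = 9*(z*n + 17*z) = 9*(n*z + 17*z) = 9*(17*z + n*z) = 153*z + 9*n*z)
P(u(J(-5, -4)), 10)*1 = (9*10*(17 + 2))*1 = (9*10*19)*1 = 1710*1 = 1710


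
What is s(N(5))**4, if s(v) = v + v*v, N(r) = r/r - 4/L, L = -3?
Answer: 24010000/6561 ≈ 3659.5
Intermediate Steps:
N(r) = 7/3 (N(r) = r/r - 4/(-3) = 1 - 4*(-1/3) = 1 + 4/3 = 7/3)
s(v) = v + v**2
s(N(5))**4 = (7*(1 + 7/3)/3)**4 = ((7/3)*(10/3))**4 = (70/9)**4 = 24010000/6561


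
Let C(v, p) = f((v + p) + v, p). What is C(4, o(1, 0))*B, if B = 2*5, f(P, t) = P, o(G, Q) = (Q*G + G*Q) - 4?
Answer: 40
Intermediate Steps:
o(G, Q) = -4 + 2*G*Q (o(G, Q) = (G*Q + G*Q) - 4 = 2*G*Q - 4 = -4 + 2*G*Q)
C(v, p) = p + 2*v (C(v, p) = (v + p) + v = (p + v) + v = p + 2*v)
B = 10
C(4, o(1, 0))*B = ((-4 + 2*1*0) + 2*4)*10 = ((-4 + 0) + 8)*10 = (-4 + 8)*10 = 4*10 = 40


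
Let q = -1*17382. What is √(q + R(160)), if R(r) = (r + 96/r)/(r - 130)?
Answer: I*√15638982/30 ≈ 131.82*I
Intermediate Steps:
R(r) = (r + 96/r)/(-130 + r)
q = -17382
√(q + R(160)) = √(-17382 + (96 + 160²)/(160*(-130 + 160))) = √(-17382 + (1/160)*(96 + 25600)/30) = √(-17382 + (1/160)*(1/30)*25696) = √(-17382 + 803/150) = √(-2606497/150) = I*√15638982/30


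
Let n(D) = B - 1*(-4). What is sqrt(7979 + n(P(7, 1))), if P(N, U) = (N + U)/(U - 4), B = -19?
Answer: 2*sqrt(1991) ≈ 89.241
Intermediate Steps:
P(N, U) = (N + U)/(-4 + U)
n(D) = -15 (n(D) = -19 - 1*(-4) = -19 + 4 = -15)
sqrt(7979 + n(P(7, 1))) = sqrt(7979 - 15) = sqrt(7964) = 2*sqrt(1991)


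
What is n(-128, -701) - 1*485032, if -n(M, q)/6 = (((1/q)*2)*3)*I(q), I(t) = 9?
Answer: -340007108/701 ≈ -4.8503e+5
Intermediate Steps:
n(M, q) = -324/q (n(M, q) = -6*((1/q)*2)*3*9 = -6*(2/q)*3*9 = -6*6/q*9 = -324/q)
n(-128, -701) - 1*485032 = -324/(-701) - 1*485032 = -324*(-1/701) - 485032 = 324/701 - 485032 = -340007108/701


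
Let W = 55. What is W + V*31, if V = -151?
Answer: -4626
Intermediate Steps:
W + V*31 = 55 - 151*31 = 55 - 4681 = -4626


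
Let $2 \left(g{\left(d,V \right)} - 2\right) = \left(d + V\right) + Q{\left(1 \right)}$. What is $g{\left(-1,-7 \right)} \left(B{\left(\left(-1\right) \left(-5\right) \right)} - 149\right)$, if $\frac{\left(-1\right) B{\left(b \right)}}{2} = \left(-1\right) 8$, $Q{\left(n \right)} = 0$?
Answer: $266$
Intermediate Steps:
$g{\left(d,V \right)} = 2 + \frac{V}{2} + \frac{d}{2}$ ($g{\left(d,V \right)} = 2 + \frac{\left(d + V\right) + 0}{2} = 2 + \frac{\left(V + d\right) + 0}{2} = 2 + \frac{V + d}{2} = 2 + \left(\frac{V}{2} + \frac{d}{2}\right) = 2 + \frac{V}{2} + \frac{d}{2}$)
$B{\left(b \right)} = 16$ ($B{\left(b \right)} = - 2 \left(\left(-1\right) 8\right) = \left(-2\right) \left(-8\right) = 16$)
$g{\left(-1,-7 \right)} \left(B{\left(\left(-1\right) \left(-5\right) \right)} - 149\right) = \left(2 + \frac{1}{2} \left(-7\right) + \frac{1}{2} \left(-1\right)\right) \left(16 - 149\right) = \left(2 - \frac{7}{2} - \frac{1}{2}\right) \left(-133\right) = \left(-2\right) \left(-133\right) = 266$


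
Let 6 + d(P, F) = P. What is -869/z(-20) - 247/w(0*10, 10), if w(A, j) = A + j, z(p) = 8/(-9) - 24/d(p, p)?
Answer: -508859/20 ≈ -25443.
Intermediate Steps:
d(P, F) = -6 + P
z(p) = -8/9 - 24/(-6 + p) (z(p) = 8/(-9) - 24/(-6 + p) = 8*(-1/9) - 24/(-6 + p) = -8/9 - 24/(-6 + p))
-869/z(-20) - 247/w(0*10, 10) = -869*9*(-6 - 20)/(8*(-21 - 1*(-20))) - 247/(0*10 + 10) = -869*(-117/(4*(-21 + 20))) - 247/(0 + 10) = -869/((8/9)*(-1/26)*(-1)) - 247/10 = -869/4/117 - 247*1/10 = -869*117/4 - 247/10 = -101673/4 - 247/10 = -508859/20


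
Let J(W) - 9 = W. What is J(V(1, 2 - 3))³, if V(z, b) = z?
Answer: 1000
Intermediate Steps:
J(W) = 9 + W
J(V(1, 2 - 3))³ = (9 + 1)³ = 10³ = 1000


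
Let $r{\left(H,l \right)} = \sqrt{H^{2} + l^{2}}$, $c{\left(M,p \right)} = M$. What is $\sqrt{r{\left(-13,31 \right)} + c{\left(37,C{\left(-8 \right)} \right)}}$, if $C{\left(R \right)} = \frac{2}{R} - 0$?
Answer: $\sqrt{37 + \sqrt{1130}} \approx 8.4033$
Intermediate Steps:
$C{\left(R \right)} = \frac{2}{R}$ ($C{\left(R \right)} = \frac{2}{R} + 0 = \frac{2}{R}$)
$\sqrt{r{\left(-13,31 \right)} + c{\left(37,C{\left(-8 \right)} \right)}} = \sqrt{\sqrt{\left(-13\right)^{2} + 31^{2}} + 37} = \sqrt{\sqrt{169 + 961} + 37} = \sqrt{\sqrt{1130} + 37} = \sqrt{37 + \sqrt{1130}}$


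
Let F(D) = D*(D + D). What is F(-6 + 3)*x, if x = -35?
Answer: -630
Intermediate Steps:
F(D) = 2*D**2 (F(D) = D*(2*D) = 2*D**2)
F(-6 + 3)*x = (2*(-6 + 3)**2)*(-35) = (2*(-3)**2)*(-35) = (2*9)*(-35) = 18*(-35) = -630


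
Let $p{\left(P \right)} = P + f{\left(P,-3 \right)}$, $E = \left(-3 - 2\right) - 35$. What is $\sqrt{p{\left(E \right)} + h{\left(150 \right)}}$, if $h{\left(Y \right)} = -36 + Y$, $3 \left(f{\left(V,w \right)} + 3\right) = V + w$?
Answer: $\frac{\sqrt{510}}{3} \approx 7.5277$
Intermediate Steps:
$f{\left(V,w \right)} = -3 + \frac{V}{3} + \frac{w}{3}$ ($f{\left(V,w \right)} = -3 + \frac{V + w}{3} = -3 + \left(\frac{V}{3} + \frac{w}{3}\right) = -3 + \frac{V}{3} + \frac{w}{3}$)
$E = -40$ ($E = \left(-3 - 2\right) - 35 = -5 - 35 = -40$)
$p{\left(P \right)} = -4 + \frac{4 P}{3}$ ($p{\left(P \right)} = P + \left(-3 + \frac{P}{3} + \frac{1}{3} \left(-3\right)\right) = P - \left(4 - \frac{P}{3}\right) = P + \left(-4 + \frac{P}{3}\right) = -4 + \frac{4 P}{3}$)
$\sqrt{p{\left(E \right)} + h{\left(150 \right)}} = \sqrt{\left(-4 + \frac{4}{3} \left(-40\right)\right) + \left(-36 + 150\right)} = \sqrt{\left(-4 - \frac{160}{3}\right) + 114} = \sqrt{- \frac{172}{3} + 114} = \sqrt{\frac{170}{3}} = \frac{\sqrt{510}}{3}$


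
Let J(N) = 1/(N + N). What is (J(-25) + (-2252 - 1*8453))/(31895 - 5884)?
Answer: -535251/1300550 ≈ -0.41156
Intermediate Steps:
J(N) = 1/(2*N)
(J(-25) + (-2252 - 1*8453))/(31895 - 5884) = ((1/2)/(-25) + (-2252 - 1*8453))/(31895 - 5884) = ((1/2)*(-1/25) + (-2252 - 8453))/26011 = (-1/50 - 10705)*(1/26011) = -535251/50*1/26011 = -535251/1300550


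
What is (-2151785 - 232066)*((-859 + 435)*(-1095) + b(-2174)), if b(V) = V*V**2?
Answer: 24492781135194144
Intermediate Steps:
b(V) = V**3
(-2151785 - 232066)*((-859 + 435)*(-1095) + b(-2174)) = (-2151785 - 232066)*((-859 + 435)*(-1095) + (-2174)**3) = -2383851*(-424*(-1095) - 10274924024) = -2383851*(464280 - 10274924024) = -2383851*(-10274459744) = 24492781135194144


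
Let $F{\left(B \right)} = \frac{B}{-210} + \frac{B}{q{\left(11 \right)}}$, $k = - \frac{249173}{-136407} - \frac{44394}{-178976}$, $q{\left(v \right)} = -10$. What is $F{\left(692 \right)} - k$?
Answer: $- \frac{4551299695967}{61033948080} \approx -74.57$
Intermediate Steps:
$k = \frac{3617974229}{1743827088}$ ($k = \left(-249173\right) \left(- \frac{1}{136407}\right) - - \frac{3171}{12784} = \frac{249173}{136407} + \frac{3171}{12784} = \frac{3617974229}{1743827088} \approx 2.0747$)
$F{\left(B \right)} = - \frac{11 B}{105}$ ($F{\left(B \right)} = \frac{B}{-210} + \frac{B}{-10} = B \left(- \frac{1}{210}\right) + B \left(- \frac{1}{10}\right) = - \frac{B}{210} - \frac{B}{10} = - \frac{11 B}{105}$)
$F{\left(692 \right)} - k = \left(- \frac{11}{105}\right) 692 - \frac{3617974229}{1743827088} = - \frac{7612}{105} - \frac{3617974229}{1743827088} = - \frac{4551299695967}{61033948080}$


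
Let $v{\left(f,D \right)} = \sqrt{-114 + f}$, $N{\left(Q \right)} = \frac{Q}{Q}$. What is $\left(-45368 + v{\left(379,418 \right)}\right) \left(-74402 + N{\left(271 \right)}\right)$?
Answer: $3375424568 - 74401 \sqrt{265} \approx 3.3742 \cdot 10^{9}$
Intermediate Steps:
$N{\left(Q \right)} = 1$
$\left(-45368 + v{\left(379,418 \right)}\right) \left(-74402 + N{\left(271 \right)}\right) = \left(-45368 + \sqrt{-114 + 379}\right) \left(-74402 + 1\right) = \left(-45368 + \sqrt{265}\right) \left(-74401\right) = 3375424568 - 74401 \sqrt{265}$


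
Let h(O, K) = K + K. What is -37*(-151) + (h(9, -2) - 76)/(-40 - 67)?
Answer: 597889/107 ≈ 5587.8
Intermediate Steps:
h(O, K) = 2*K
-37*(-151) + (h(9, -2) - 76)/(-40 - 67) = -37*(-151) + (2*(-2) - 76)/(-40 - 67) = 5587 + (-4 - 76)/(-107) = 5587 - 80*(-1/107) = 5587 + 80/107 = 597889/107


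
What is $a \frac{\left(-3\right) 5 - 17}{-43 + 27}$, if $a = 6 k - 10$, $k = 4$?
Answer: $28$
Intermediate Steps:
$a = 14$ ($a = 6 \cdot 4 - 10 = 24 - 10 = 14$)
$a \frac{\left(-3\right) 5 - 17}{-43 + 27} = 14 \frac{\left(-3\right) 5 - 17}{-43 + 27} = 14 \frac{-15 - 17}{-16} = 14 \left(\left(-32\right) \left(- \frac{1}{16}\right)\right) = 14 \cdot 2 = 28$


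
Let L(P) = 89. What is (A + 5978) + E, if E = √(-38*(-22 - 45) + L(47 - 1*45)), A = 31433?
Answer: 37411 + √2635 ≈ 37462.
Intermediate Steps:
E = √2635 (E = √(-38*(-22 - 45) + 89) = √(-38*(-67) + 89) = √(2546 + 89) = √2635 ≈ 51.332)
(A + 5978) + E = (31433 + 5978) + √2635 = 37411 + √2635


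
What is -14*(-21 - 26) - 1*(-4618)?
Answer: 5276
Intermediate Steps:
-14*(-21 - 26) - 1*(-4618) = -14*(-47) + 4618 = 658 + 4618 = 5276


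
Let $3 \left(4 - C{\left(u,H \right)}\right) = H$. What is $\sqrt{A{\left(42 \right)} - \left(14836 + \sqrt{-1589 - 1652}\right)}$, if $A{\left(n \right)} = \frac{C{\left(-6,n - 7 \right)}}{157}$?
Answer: $\frac{\sqrt{-3291243909 - 221841 i \sqrt{3241}}}{471} \approx 0.2337 - 121.8 i$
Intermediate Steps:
$C{\left(u,H \right)} = 4 - \frac{H}{3}$
$A{\left(n \right)} = \frac{19}{471} - \frac{n}{471}$ ($A{\left(n \right)} = \frac{4 - \frac{n - 7}{3}}{157} = \left(4 - \frac{n - 7}{3}\right) \frac{1}{157} = \left(4 - \frac{-7 + n}{3}\right) \frac{1}{157} = \left(4 - \left(- \frac{7}{3} + \frac{n}{3}\right)\right) \frac{1}{157} = \left(\frac{19}{3} - \frac{n}{3}\right) \frac{1}{157} = \frac{19}{471} - \frac{n}{471}$)
$\sqrt{A{\left(42 \right)} - \left(14836 + \sqrt{-1589 - 1652}\right)} = \sqrt{\left(\frac{19}{471} - \frac{14}{157}\right) - \left(14836 + \sqrt{-1589 - 1652}\right)} = \sqrt{\left(\frac{19}{471} - \frac{14}{157}\right) - \left(14836 + \sqrt{-3241}\right)} = \sqrt{- \frac{23}{471} - \left(14836 + i \sqrt{3241}\right)} = \sqrt{- \frac{6987779}{471} - i \sqrt{3241}}$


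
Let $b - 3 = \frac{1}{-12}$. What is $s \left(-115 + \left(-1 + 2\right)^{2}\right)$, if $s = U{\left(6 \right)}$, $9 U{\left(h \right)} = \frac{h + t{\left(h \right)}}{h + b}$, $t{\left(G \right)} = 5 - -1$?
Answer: $- \frac{1824}{107} \approx -17.047$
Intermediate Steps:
$t{\left(G \right)} = 6$ ($t{\left(G \right)} = 5 + 1 = 6$)
$b = \frac{35}{12}$ ($b = 3 + \frac{1}{-12} = 3 - \frac{1}{12} = \frac{35}{12} \approx 2.9167$)
$U{\left(h \right)} = \frac{6 + h}{9 \left(\frac{35}{12} + h\right)}$ ($U{\left(h \right)} = \frac{\left(h + 6\right) \frac{1}{h + \frac{35}{12}}}{9} = \frac{\left(6 + h\right) \frac{1}{\frac{35}{12} + h}}{9} = \frac{\frac{1}{\frac{35}{12} + h} \left(6 + h\right)}{9} = \frac{6 + h}{9 \left(\frac{35}{12} + h\right)}$)
$s = \frac{16}{107}$ ($s = \frac{4 \left(6 + 6\right)}{3 \left(35 + 12 \cdot 6\right)} = \frac{4}{3} \frac{1}{35 + 72} \cdot 12 = \frac{4}{3} \cdot \frac{1}{107} \cdot 12 = \frac{16}{107} \approx 0.14953$)
$s \left(-115 + \left(-1 + 2\right)^{2}\right) = \frac{16 \left(-115 + \left(-1 + 2\right)^{2}\right)}{107} = \frac{16 \left(-115 + 1^{2}\right)}{107} = \frac{16 \left(-115 + 1\right)}{107} = \frac{16}{107} \left(-114\right) = - \frac{1824}{107}$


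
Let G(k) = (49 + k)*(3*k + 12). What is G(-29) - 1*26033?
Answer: -27533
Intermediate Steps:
G(k) = (12 + 3*k)*(49 + k) (G(k) = (49 + k)*(12 + 3*k) = (12 + 3*k)*(49 + k))
G(-29) - 1*26033 = (588 + 3*(-29)² + 159*(-29)) - 1*26033 = (588 + 3*841 - 4611) - 26033 = (588 + 2523 - 4611) - 26033 = -1500 - 26033 = -27533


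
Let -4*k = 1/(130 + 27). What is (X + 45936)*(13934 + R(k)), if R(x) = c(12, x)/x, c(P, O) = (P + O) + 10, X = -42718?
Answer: 382942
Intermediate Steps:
c(P, O) = 10 + O + P (c(P, O) = (O + P) + 10 = 10 + O + P)
k = -1/628 (k = -1/(4*(130 + 27)) = -¼/157 = -¼*1/157 = -1/628 ≈ -0.0015924)
R(x) = (22 + x)/x (R(x) = (10 + x + 12)/x = (22 + x)/x)
(X + 45936)*(13934 + R(k)) = (-42718 + 45936)*(13934 + (22 - 1/628)/(-1/628)) = 3218*(13934 - 628*13815/628) = 3218*(13934 - 13815) = 3218*119 = 382942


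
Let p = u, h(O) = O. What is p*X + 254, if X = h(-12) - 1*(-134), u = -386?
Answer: -46838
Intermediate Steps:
p = -386
X = 122 (X = -12 - 1*(-134) = -12 + 134 = 122)
p*X + 254 = -386*122 + 254 = -47092 + 254 = -46838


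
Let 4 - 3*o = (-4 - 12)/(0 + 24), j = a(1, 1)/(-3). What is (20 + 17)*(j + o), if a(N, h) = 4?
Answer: 74/9 ≈ 8.2222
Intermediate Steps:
j = -4/3 (j = 4/(-3) = 4*(-⅓) = -4/3 ≈ -1.3333)
o = 14/9 (o = 4/3 - (-4 - 12)/(3*(0 + 24)) = 4/3 - (-16)/(3*24) = 4/3 - ⅓*(-⅔) = 4/3 + 2/9 = 14/9 ≈ 1.5556)
(20 + 17)*(j + o) = (20 + 17)*(-4/3 + 14/9) = 37*(2/9) = 74/9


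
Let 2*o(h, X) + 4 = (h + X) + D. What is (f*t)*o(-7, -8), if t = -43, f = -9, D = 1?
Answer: -3483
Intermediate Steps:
o(h, X) = -3/2 + X/2 + h/2 (o(h, X) = -2 + ((h + X) + 1)/2 = -2 + ((X + h) + 1)/2 = -2 + (1 + X + h)/2 = -2 + (½ + X/2 + h/2) = -3/2 + X/2 + h/2)
(f*t)*o(-7, -8) = (-9*(-43))*(-3/2 + (½)*(-8) + (½)*(-7)) = 387*(-3/2 - 4 - 7/2) = 387*(-9) = -3483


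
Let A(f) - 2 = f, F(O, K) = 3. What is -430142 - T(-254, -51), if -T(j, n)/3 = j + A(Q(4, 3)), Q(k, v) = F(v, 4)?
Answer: -430889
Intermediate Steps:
Q(k, v) = 3
A(f) = 2 + f
T(j, n) = -15 - 3*j (T(j, n) = -3*(j + (2 + 3)) = -3*(j + 5) = -3*(5 + j) = -15 - 3*j)
-430142 - T(-254, -51) = -430142 - (-15 - 3*(-254)) = -430142 - (-15 + 762) = -430142 - 1*747 = -430142 - 747 = -430889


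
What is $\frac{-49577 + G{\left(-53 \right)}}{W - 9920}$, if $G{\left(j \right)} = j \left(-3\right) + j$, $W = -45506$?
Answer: $\frac{49471}{55426} \approx 0.89256$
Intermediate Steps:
$G{\left(j \right)} = - 2 j$ ($G{\left(j \right)} = - 3 j + j = - 2 j$)
$\frac{-49577 + G{\left(-53 \right)}}{W - 9920} = \frac{-49577 - -106}{-45506 - 9920} = \frac{-49577 + 106}{-55426} = \left(-49471\right) \left(- \frac{1}{55426}\right) = \frac{49471}{55426}$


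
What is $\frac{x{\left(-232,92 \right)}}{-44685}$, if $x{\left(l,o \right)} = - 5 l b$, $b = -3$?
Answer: $\frac{232}{2979} \approx 0.077878$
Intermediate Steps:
$x{\left(l,o \right)} = 15 l$ ($x{\left(l,o \right)} = - 5 l \left(-3\right) = 15 l$)
$\frac{x{\left(-232,92 \right)}}{-44685} = \frac{15 \left(-232\right)}{-44685} = \left(-3480\right) \left(- \frac{1}{44685}\right) = \frac{232}{2979}$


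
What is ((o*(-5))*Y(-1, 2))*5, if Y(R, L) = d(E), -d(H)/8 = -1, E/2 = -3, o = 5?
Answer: -1000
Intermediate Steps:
E = -6 (E = 2*(-3) = -6)
d(H) = 8 (d(H) = -8*(-1) = 8)
Y(R, L) = 8
((o*(-5))*Y(-1, 2))*5 = ((5*(-5))*8)*5 = -25*8*5 = -200*5 = -1000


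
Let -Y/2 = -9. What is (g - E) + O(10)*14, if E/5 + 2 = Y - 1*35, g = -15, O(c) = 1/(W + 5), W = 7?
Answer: 487/6 ≈ 81.167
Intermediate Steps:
O(c) = 1/12 (O(c) = 1/(7 + 5) = 1/12)
Y = 18 (Y = -2*(-9) = 18)
E = -95 (E = -10 + 5*(18 - 1*35) = -10 + 5*(18 - 35) = -10 + 5*(-17) = -10 - 85 = -95)
(g - E) + O(10)*14 = (-15 - 1*(-95)) + (1/12)*14 = (-15 + 95) + 7/6 = 80 + 7/6 = 487/6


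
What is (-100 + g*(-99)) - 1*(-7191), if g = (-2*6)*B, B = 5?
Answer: 13031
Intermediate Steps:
g = -60 (g = -2*6*5 = -12*5 = -60)
(-100 + g*(-99)) - 1*(-7191) = (-100 - 60*(-99)) - 1*(-7191) = (-100 + 5940) + 7191 = 5840 + 7191 = 13031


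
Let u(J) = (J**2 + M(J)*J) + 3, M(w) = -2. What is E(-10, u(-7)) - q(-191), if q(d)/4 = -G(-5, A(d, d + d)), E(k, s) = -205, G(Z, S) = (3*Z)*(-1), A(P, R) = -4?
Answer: -145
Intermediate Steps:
u(J) = 3 + J**2 - 2*J (u(J) = (J**2 - 2*J) + 3 = 3 + J**2 - 2*J)
G(Z, S) = -3*Z
q(d) = -60 (q(d) = 4*(-(-3)*(-5)) = 4*(-1*15) = 4*(-15) = -60)
E(-10, u(-7)) - q(-191) = -205 - 1*(-60) = -205 + 60 = -145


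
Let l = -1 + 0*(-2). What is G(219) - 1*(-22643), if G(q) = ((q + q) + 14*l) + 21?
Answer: 23088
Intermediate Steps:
l = -1 (l = -1 + 0 = -1)
G(q) = 7 + 2*q (G(q) = ((q + q) + 14*(-1)) + 21 = (2*q - 14) + 21 = (-14 + 2*q) + 21 = 7 + 2*q)
G(219) - 1*(-22643) = (7 + 2*219) - 1*(-22643) = (7 + 438) + 22643 = 445 + 22643 = 23088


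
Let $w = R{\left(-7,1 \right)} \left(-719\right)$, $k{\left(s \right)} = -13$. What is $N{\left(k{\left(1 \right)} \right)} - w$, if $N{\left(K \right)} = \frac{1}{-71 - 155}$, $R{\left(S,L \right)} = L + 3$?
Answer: $\frac{649975}{226} \approx 2876.0$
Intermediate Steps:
$R{\left(S,L \right)} = 3 + L$
$N{\left(K \right)} = - \frac{1}{226}$ ($N{\left(K \right)} = \frac{1}{-226} = - \frac{1}{226}$)
$w = -2876$ ($w = \left(3 + 1\right) \left(-719\right) = 4 \left(-719\right) = -2876$)
$N{\left(k{\left(1 \right)} \right)} - w = - \frac{1}{226} - -2876 = - \frac{1}{226} + 2876 = \frac{649975}{226}$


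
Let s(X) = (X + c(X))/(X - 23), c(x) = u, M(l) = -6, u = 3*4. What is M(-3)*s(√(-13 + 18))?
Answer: 843/262 + 105*√5/262 ≈ 4.1137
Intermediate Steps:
u = 12
c(x) = 12
s(X) = (12 + X)/(-23 + X) (s(X) = (X + 12)/(X - 23) = (12 + X)/(-23 + X))
M(-3)*s(√(-13 + 18)) = -6*(12 + √(-13 + 18))/(-23 + √(-13 + 18)) = -6*(12 + √5)/(-23 + √5)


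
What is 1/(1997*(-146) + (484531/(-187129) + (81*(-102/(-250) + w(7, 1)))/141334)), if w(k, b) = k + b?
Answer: -3305961260750/963901221264356851 ≈ -3.4298e-6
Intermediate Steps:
w(k, b) = b + k
1/(1997*(-146) + (484531/(-187129) + (81*(-102/(-250) + w(7, 1)))/141334)) = 1/(1997*(-146) + (484531/(-187129) + (81*(-102/(-250) + (1 + 7)))/141334)) = 1/(-291562 + (484531*(-1/187129) + (81*(-102*(-1/250) + 8))*(1/141334))) = 1/(-291562 + (-484531/187129 + (81*(51/125 + 8))*(1/141334))) = 1/(-291562 + (-484531/187129 + (81*(1051/125))*(1/141334))) = 1/(-291562 + (-484531/187129 + (85131/125)*(1/141334))) = 1/(-291562 + (-484531/187129 + 85131/17666750)) = 1/(-291562 - 8544157565351/3305961260750) = 1/(-963901221264356851/3305961260750) = -3305961260750/963901221264356851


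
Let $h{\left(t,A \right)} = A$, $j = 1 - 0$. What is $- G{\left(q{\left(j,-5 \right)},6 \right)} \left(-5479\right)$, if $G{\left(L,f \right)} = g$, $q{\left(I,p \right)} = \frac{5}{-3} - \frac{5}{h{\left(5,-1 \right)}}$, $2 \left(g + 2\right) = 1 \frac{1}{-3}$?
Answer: $- \frac{71227}{6} \approx -11871.0$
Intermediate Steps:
$j = 1$ ($j = 1 + 0 = 1$)
$g = - \frac{13}{6}$ ($g = -2 + \frac{1 \frac{1}{-3}}{2} = -2 + \frac{1 \left(- \frac{1}{3}\right)}{2} = -2 + \frac{1}{2} \left(- \frac{1}{3}\right) = -2 - \frac{1}{6} = - \frac{13}{6} \approx -2.1667$)
$q{\left(I,p \right)} = \frac{10}{3}$ ($q{\left(I,p \right)} = \frac{5}{-3} - \frac{5}{-1} = 5 \left(- \frac{1}{3}\right) - -5 = - \frac{5}{3} + 5 = \frac{10}{3}$)
$G{\left(L,f \right)} = - \frac{13}{6}$
$- G{\left(q{\left(j,-5 \right)},6 \right)} \left(-5479\right) = - \frac{\left(-13\right) \left(-5479\right)}{6} = \left(-1\right) \frac{71227}{6} = - \frac{71227}{6}$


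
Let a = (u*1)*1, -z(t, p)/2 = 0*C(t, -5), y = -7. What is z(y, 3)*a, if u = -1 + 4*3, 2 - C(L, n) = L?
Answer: 0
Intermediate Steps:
C(L, n) = 2 - L
u = 11 (u = -1 + 12 = 11)
z(t, p) = 0 (z(t, p) = -0*(2 - t) = -2*0 = 0)
a = 11 (a = (11*1)*1 = 11*1 = 11)
z(y, 3)*a = 0*11 = 0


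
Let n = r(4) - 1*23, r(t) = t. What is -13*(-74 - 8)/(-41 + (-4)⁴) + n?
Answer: -3019/215 ≈ -14.042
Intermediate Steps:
n = -19 (n = 4 - 1*23 = 4 - 23 = -19)
-13*(-74 - 8)/(-41 + (-4)⁴) + n = -13*(-74 - 8)/(-41 + (-4)⁴) - 19 = -(-1066)/(-41 + 256) - 19 = -(-1066)/215 - 19 = -13*(-82/215) - 19 = 1066/215 - 19 = -3019/215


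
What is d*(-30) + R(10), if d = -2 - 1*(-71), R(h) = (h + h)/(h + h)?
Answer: -2069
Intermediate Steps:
R(h) = 1 (R(h) = (2*h)/((2*h)) = (2*h)*(1/(2*h)) = 1)
d = 69 (d = -2 + 71 = 69)
d*(-30) + R(10) = 69*(-30) + 1 = -2070 + 1 = -2069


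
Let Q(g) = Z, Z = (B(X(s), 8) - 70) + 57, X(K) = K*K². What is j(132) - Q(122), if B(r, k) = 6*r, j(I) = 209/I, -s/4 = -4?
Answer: -294737/12 ≈ -24561.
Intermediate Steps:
s = 16 (s = -4*(-4) = 16)
X(K) = K³
Z = 24563 (Z = (6*16³ - 70) + 57 = (6*4096 - 70) + 57 = (24576 - 70) + 57 = 24506 + 57 = 24563)
Q(g) = 24563
j(132) - Q(122) = 209/132 - 1*24563 = 209*(1/132) - 24563 = 19/12 - 24563 = -294737/12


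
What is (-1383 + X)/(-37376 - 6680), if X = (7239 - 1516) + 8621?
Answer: -12961/44056 ≈ -0.29419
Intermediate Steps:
X = 14344 (X = 5723 + 8621 = 14344)
(-1383 + X)/(-37376 - 6680) = (-1383 + 14344)/(-37376 - 6680) = 12961/(-44056) = 12961*(-1/44056) = -12961/44056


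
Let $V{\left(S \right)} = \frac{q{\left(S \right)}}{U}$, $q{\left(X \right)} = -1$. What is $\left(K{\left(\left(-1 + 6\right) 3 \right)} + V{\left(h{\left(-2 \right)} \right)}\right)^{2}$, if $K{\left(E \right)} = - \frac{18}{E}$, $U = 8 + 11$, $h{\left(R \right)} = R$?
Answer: $\frac{14161}{9025} \approx 1.5691$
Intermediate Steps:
$U = 19$
$V{\left(S \right)} = - \frac{1}{19}$
$\left(K{\left(\left(-1 + 6\right) 3 \right)} + V{\left(h{\left(-2 \right)} \right)}\right)^{2} = \left(- \frac{18}{\left(-1 + 6\right) 3} - \frac{1}{19}\right)^{2} = \left(- \frac{18}{5 \cdot 3} - \frac{1}{19}\right)^{2} = \left(- \frac{18}{15} - \frac{1}{19}\right)^{2} = \left(\left(-18\right) \frac{1}{15} - \frac{1}{19}\right)^{2} = \left(- \frac{6}{5} - \frac{1}{19}\right)^{2} = \left(- \frac{119}{95}\right)^{2} = \frac{14161}{9025}$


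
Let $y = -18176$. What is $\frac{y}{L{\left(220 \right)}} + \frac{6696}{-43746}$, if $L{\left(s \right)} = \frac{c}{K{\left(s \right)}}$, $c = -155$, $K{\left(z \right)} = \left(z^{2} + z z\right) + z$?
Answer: $\frac{2571441640668}{226021} \approx 1.1377 \cdot 10^{7}$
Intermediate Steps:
$K{\left(z \right)} = z + 2 z^{2}$ ($K{\left(z \right)} = \left(z^{2} + z^{2}\right) + z = 2 z^{2} + z = z + 2 z^{2}$)
$L{\left(s \right)} = - \frac{155}{s \left(1 + 2 s\right)}$
$\frac{y}{L{\left(220 \right)}} + \frac{6696}{-43746} = - \frac{18176}{\left(-155\right) \frac{1}{220} \frac{1}{1 + 2 \cdot 220}} + \frac{6696}{-43746} = - \frac{18176}{\left(-155\right) \frac{1}{220} \frac{1}{1 + 440}} + 6696 \left(- \frac{1}{43746}\right) = - \frac{18176}{\left(-155\right) \frac{1}{220} \cdot \frac{1}{441}} - \frac{1116}{7291} = - \frac{18176}{- \frac{31}{19404}} - \frac{1116}{7291} = \left(-18176\right) \left(- \frac{19404}{31}\right) - \frac{1116}{7291} = \frac{352687104}{31} - \frac{1116}{7291} = \frac{2571441640668}{226021}$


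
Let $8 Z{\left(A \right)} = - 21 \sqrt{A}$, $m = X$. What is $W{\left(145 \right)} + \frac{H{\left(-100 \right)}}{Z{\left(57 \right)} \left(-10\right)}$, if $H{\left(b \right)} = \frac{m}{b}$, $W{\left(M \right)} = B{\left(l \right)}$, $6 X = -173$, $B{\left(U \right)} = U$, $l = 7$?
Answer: $7 + \frac{173 \sqrt{57}}{897750} \approx 7.0015$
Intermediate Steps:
$X = - \frac{173}{6}$ ($X = \frac{1}{6} \left(-173\right) = - \frac{173}{6} \approx -28.833$)
$W{\left(M \right)} = 7$
$m = - \frac{173}{6} \approx -28.833$
$Z{\left(A \right)} = - \frac{21 \sqrt{A}}{8}$ ($Z{\left(A \right)} = \frac{\left(-21\right) \sqrt{A}}{8} = - \frac{21 \sqrt{A}}{8}$)
$H{\left(b \right)} = - \frac{173}{6 b}$
$W{\left(145 \right)} + \frac{H{\left(-100 \right)}}{Z{\left(57 \right)} \left(-10\right)} = 7 + \frac{\left(- \frac{173}{6}\right) \frac{1}{-100}}{- \frac{21 \sqrt{57}}{8} \left(-10\right)} = 7 + \frac{\left(- \frac{173}{6}\right) \left(- \frac{1}{100}\right)}{\frac{105}{4} \sqrt{57}} = 7 + \frac{173 \frac{4 \sqrt{57}}{5985}}{600} = 7 + \frac{173 \sqrt{57}}{897750}$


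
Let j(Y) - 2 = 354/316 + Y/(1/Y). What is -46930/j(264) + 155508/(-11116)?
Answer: -448737564557/30603629119 ≈ -14.663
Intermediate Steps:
j(Y) = 493/158 + Y² (j(Y) = 2 + (354/316 + Y/(1/Y)) = 2 + (354*(1/316) + Y*Y) = 2 + (177/158 + Y²) = 493/158 + Y²)
-46930/j(264) + 155508/(-11116) = -46930/(493/158 + 264²) + 155508/(-11116) = -46930/(493/158 + 69696) + 155508*(-1/11116) = -46930/11012461/158 - 38877/2779 = -46930*158/11012461 - 38877/2779 = -7414940/11012461 - 38877/2779 = -448737564557/30603629119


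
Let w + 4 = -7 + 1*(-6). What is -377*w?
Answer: 6409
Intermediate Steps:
w = -17 (w = -4 + (-7 + 1*(-6)) = -4 + (-7 - 6) = -4 - 13 = -17)
-377*w = -377*(-17) = 6409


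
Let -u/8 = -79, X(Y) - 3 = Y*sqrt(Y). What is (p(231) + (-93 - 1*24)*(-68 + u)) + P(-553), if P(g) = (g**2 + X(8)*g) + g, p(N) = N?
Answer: 237840 - 8848*sqrt(2) ≈ 2.2533e+5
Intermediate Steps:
X(Y) = 3 + Y**(3/2) (X(Y) = 3 + Y*sqrt(Y) = 3 + Y**(3/2))
P(g) = g + g**2 + g*(3 + 16*sqrt(2)) (P(g) = (g**2 + (3 + 8**(3/2))*g) + g = (g**2 + (3 + 16*sqrt(2))*g) + g = (g**2 + g*(3 + 16*sqrt(2))) + g = g + g**2 + g*(3 + 16*sqrt(2)))
u = 632 (u = -8*(-79) = 632)
(p(231) + (-93 - 1*24)*(-68 + u)) + P(-553) = (231 + (-93 - 1*24)*(-68 + 632)) - 553*(4 - 553 + 16*sqrt(2)) = (231 + (-93 - 24)*564) - 553*(-549 + 16*sqrt(2)) = (231 - 117*564) + (303597 - 8848*sqrt(2)) = (231 - 65988) + (303597 - 8848*sqrt(2)) = -65757 + (303597 - 8848*sqrt(2)) = 237840 - 8848*sqrt(2)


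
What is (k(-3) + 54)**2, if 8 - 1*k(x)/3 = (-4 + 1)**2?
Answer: 2601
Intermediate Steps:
k(x) = -3 (k(x) = 24 - 3*(-4 + 1)**2 = 24 - 3*(-3)**2 = 24 - 3*9 = 24 - 27 = -3)
(k(-3) + 54)**2 = (-3 + 54)**2 = 51**2 = 2601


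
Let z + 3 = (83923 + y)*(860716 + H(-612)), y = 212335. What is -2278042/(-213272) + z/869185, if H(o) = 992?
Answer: 27223869315222281/92686411660 ≈ 2.9372e+5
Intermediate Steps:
z = 255287888661 (z = -3 + (83923 + 212335)*(860716 + 992) = -3 + 296258*861708 = -3 + 255287888664 = 255287888661)
-2278042/(-213272) + z/869185 = -2278042/(-213272) + 255287888661/869185 = -2278042*(-1/213272) + 255287888661*(1/869185) = 1139021/106636 + 255287888661/869185 = 27223869315222281/92686411660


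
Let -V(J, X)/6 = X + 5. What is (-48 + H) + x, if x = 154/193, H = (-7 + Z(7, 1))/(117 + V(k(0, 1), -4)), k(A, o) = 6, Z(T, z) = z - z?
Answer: -1012561/21423 ≈ -47.265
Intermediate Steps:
Z(T, z) = 0
V(J, X) = -30 - 6*X (V(J, X) = -6*(X + 5) = -6*(5 + X) = -30 - 6*X)
H = -7/111 (H = (-7 + 0)/(117 + (-30 - 6*(-4))) = -7/(117 + (-30 + 24)) = -7/(117 - 6) = -7/111 ≈ -0.063063)
x = 154/193 (x = 154*(1/193) = 154/193 ≈ 0.79793)
(-48 + H) + x = (-48 - 7/111) + 154/193 = -5335/111 + 154/193 = -1012561/21423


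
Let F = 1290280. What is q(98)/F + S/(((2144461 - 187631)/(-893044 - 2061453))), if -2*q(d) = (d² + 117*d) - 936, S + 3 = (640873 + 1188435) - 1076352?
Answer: -287035352670259709/252485861240 ≈ -1.1368e+6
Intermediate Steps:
S = 752953 (S = -3 + ((640873 + 1188435) - 1076352) = -3 + (1829308 - 1076352) = -3 + 752956 = 752953)
q(d) = 468 - 117*d/2 - d²/2 (q(d) = -((d² + 117*d) - 936)/2 = -(-936 + d² + 117*d)/2 = 468 - 117*d/2 - d²/2)
q(98)/F + S/(((2144461 - 187631)/(-893044 - 2061453))) = (468 - 117/2*98 - ½*98²)/1290280 + 752953/(((2144461 - 187631)/(-893044 - 2061453))) = (468 - 5733 - ½*9604)*(1/1290280) + 752953/((1956830/(-2954497))) = (468 - 5733 - 4802)*(1/1290280) + 752953/((1956830*(-1/2954497))) = -10067*1/1290280 + 752953/(-1956830/2954497) = -10067/1290280 + 752953*(-2954497/1956830) = -10067/1290280 - 2224597379641/1956830 = -287035352670259709/252485861240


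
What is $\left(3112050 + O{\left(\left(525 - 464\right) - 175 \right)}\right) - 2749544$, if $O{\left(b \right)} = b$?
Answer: $362392$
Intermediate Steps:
$\left(3112050 + O{\left(\left(525 - 464\right) - 175 \right)}\right) - 2749544 = \left(3112050 + \left(\left(525 - 464\right) - 175\right)\right) - 2749544 = \left(3112050 + \left(61 - 175\right)\right) - 2749544 = \left(3112050 - 114\right) - 2749544 = 3111936 - 2749544 = 362392$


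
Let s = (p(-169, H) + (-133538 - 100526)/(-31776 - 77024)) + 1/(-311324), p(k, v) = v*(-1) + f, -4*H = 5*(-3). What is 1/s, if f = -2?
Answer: -529250800/1904604101 ≈ -0.27788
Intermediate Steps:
H = 15/4 (H = -5*(-3)/4 = -1/4*(-15) = 15/4 ≈ 3.7500)
p(k, v) = -2 - v (p(k, v) = v*(-1) - 2 = -v - 2 = -2 - v)
s = -1904604101/529250800 (s = ((-2 - 1*15/4) + (-133538 - 100526)/(-31776 - 77024)) + 1/(-311324) = ((-2 - 15/4) - 234064/(-108800)) - 1/311324 = (-23/4 - 234064*(-1/108800)) - 1/311324 = (-23/4 + 14629/6800) - 1/311324 = -24471/6800 - 1/311324 = -1904604101/529250800 ≈ -3.5987)
1/s = 1/(-1904604101/529250800) = -529250800/1904604101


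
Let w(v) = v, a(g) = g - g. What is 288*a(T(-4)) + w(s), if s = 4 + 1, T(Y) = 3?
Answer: 5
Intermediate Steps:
a(g) = 0
s = 5
288*a(T(-4)) + w(s) = 288*0 + 5 = 0 + 5 = 5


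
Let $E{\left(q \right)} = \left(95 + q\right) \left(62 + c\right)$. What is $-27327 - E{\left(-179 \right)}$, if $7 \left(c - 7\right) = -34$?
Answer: $-21939$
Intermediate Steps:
$c = \frac{15}{7}$ ($c = 7 + \frac{1}{7} \left(-34\right) = 7 - \frac{34}{7} = \frac{15}{7} \approx 2.1429$)
$E{\left(q \right)} = \frac{42655}{7} + \frac{449 q}{7}$ ($E{\left(q \right)} = \left(95 + q\right) \left(62 + \frac{15}{7}\right) = \left(95 + q\right) \frac{449}{7} = \frac{42655}{7} + \frac{449 q}{7}$)
$-27327 - E{\left(-179 \right)} = -27327 - \left(\frac{42655}{7} + \frac{449}{7} \left(-179\right)\right) = -27327 - \left(\frac{42655}{7} - \frac{80371}{7}\right) = -27327 - -5388 = -27327 + 5388 = -21939$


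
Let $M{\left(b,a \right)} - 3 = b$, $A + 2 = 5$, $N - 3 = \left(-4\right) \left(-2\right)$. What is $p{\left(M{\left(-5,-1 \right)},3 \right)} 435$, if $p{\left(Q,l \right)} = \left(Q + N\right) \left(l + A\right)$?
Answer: $23490$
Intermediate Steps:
$N = 11$ ($N = 3 - -8 = 3 + 8 = 11$)
$A = 3$ ($A = -2 + 5 = 3$)
$M{\left(b,a \right)} = 3 + b$
$p{\left(Q,l \right)} = \left(3 + l\right) \left(11 + Q\right)$ ($p{\left(Q,l \right)} = \left(Q + 11\right) \left(l + 3\right) = \left(11 + Q\right) \left(3 + l\right) = \left(3 + l\right) \left(11 + Q\right)$)
$p{\left(M{\left(-5,-1 \right)},3 \right)} 435 = \left(33 + 3 \left(3 - 5\right) + 11 \cdot 3 + \left(3 - 5\right) 3\right) 435 = \left(33 + 3 \left(-2\right) + 33 - 6\right) 435 = \left(33 - 6 + 33 - 6\right) 435 = 54 \cdot 435 = 23490$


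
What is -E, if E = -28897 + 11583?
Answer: 17314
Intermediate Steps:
E = -17314
-E = -1*(-17314) = 17314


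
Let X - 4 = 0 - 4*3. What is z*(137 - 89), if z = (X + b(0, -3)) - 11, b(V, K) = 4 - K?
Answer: -576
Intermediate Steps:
X = -8 (X = 4 + (0 - 4*3) = 4 + (0 - 12) = 4 - 12 = -8)
z = -12 (z = (-8 + (4 - 1*(-3))) - 11 = (-8 + (4 + 3)) - 11 = (-8 + 7) - 11 = -1 - 11 = -12)
z*(137 - 89) = -12*(137 - 89) = -12*48 = -576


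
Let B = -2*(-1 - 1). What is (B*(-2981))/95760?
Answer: -2981/23940 ≈ -0.12452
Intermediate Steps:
B = 4 (B = -2*(-2) = 4)
(B*(-2981))/95760 = (4*(-2981))/95760 = -11924*1/95760 = -2981/23940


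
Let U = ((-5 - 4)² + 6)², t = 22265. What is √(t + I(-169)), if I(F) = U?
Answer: √29834 ≈ 172.73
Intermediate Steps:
U = 7569 (U = ((-9)² + 6)² = (81 + 6)² = 87² = 7569)
I(F) = 7569
√(t + I(-169)) = √(22265 + 7569) = √29834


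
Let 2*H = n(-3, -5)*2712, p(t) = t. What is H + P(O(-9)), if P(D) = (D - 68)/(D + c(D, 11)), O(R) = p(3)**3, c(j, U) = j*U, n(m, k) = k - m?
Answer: -878729/324 ≈ -2712.1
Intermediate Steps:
H = -2712 (H = ((-5 - 1*(-3))*2712)/2 = ((-5 + 3)*2712)/2 = (-2*2712)/2 = (1/2)*(-5424) = -2712)
c(j, U) = U*j
O(R) = 27 (O(R) = 3**3 = 27)
P(D) = (-68 + D)/(12*D) (P(D) = (D - 68)/(D + 11*D) = (-68 + D)/((12*D)) = (-68 + D)*(1/(12*D)) = (-68 + D)/(12*D))
H + P(O(-9)) = -2712 + (1/12)*(-68 + 27)/27 = -2712 + (1/12)*(1/27)*(-41) = -2712 - 41/324 = -878729/324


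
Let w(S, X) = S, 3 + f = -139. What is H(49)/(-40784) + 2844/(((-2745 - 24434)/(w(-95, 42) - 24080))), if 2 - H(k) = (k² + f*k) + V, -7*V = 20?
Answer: 19627488398593/7759278352 ≈ 2529.6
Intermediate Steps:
f = -142 (f = -3 - 139 = -142)
V = -20/7 (V = -⅐*20 = -20/7 ≈ -2.8571)
H(k) = 34/7 - k² + 142*k (H(k) = 2 - ((k² - 142*k) - 20/7) = 2 - (-20/7 + k² - 142*k) = 2 + (20/7 - k² + 142*k) = 34/7 - k² + 142*k)
H(49)/(-40784) + 2844/(((-2745 - 24434)/(w(-95, 42) - 24080))) = (34/7 - 1*49² + 142*49)/(-40784) + 2844/(((-2745 - 24434)/(-95 - 24080))) = (34/7 - 1*2401 + 6958)*(-1/40784) + 2844/((-27179/(-24175))) = (34/7 - 2401 + 6958)*(-1/40784) + 2844/((-27179*(-1/24175))) = (31933/7)*(-1/40784) + 2844/(27179/24175) = -31933/285488 + 2844*(24175/27179) = -31933/285488 + 68753700/27179 = 19627488398593/7759278352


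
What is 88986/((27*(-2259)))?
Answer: -29662/20331 ≈ -1.4590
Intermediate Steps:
88986/((27*(-2259))) = 88986/(-60993) = 88986*(-1/60993) = -29662/20331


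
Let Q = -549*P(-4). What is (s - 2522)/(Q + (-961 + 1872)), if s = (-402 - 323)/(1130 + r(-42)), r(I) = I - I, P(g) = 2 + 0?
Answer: 570117/42262 ≈ 13.490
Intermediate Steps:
P(g) = 2
r(I) = 0
Q = -1098 (Q = -549*2 = -1098)
s = -145/226 (s = (-402 - 323)/(1130 + 0) = -725/1130 = -725*1/1130 = -145/226 ≈ -0.64159)
(s - 2522)/(Q + (-961 + 1872)) = (-145/226 - 2522)/(-1098 + (-961 + 1872)) = -570117/(226*(-1098 + 911)) = -570117/226/(-187) = -570117/226*(-1/187) = 570117/42262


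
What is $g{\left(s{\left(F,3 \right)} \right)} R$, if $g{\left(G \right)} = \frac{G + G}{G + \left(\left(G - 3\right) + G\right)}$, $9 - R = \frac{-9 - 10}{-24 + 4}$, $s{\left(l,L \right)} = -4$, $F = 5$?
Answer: $\frac{322}{75} \approx 4.2933$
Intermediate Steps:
$R = \frac{161}{20}$ ($R = 9 - \frac{-9 - 10}{-24 + 4} = 9 - - \frac{19}{-20} = 9 - \left(-19\right) \left(- \frac{1}{20}\right) = 9 - \frac{19}{20} = \frac{161}{20} \approx 8.05$)
$g{\left(G \right)} = \frac{2 G}{-3 + 3 G}$ ($g{\left(G \right)} = \frac{2 G}{G + \left(\left(-3 + G\right) + G\right)} = \frac{2 G}{G + \left(-3 + 2 G\right)} = \frac{2 G}{-3 + 3 G}$)
$g{\left(s{\left(F,3 \right)} \right)} R = \frac{2}{3} \left(-4\right) \frac{1}{-1 - 4} \cdot \frac{161}{20} = \frac{2}{3} \left(-4\right) \frac{1}{-5} \cdot \frac{161}{20} = \frac{2}{3} \left(-4\right) \left(- \frac{1}{5}\right) \frac{161}{20} = \frac{8}{15} \cdot \frac{161}{20} = \frac{322}{75}$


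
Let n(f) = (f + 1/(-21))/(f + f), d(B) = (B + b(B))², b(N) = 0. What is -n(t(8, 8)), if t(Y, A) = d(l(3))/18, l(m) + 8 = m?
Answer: -169/350 ≈ -0.48286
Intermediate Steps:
l(m) = -8 + m
d(B) = B² (d(B) = (B + 0)² = B²)
t(Y, A) = 25/18 (t(Y, A) = (-8 + 3)²/18 = (-5)²*(1/18) = 25*(1/18) = 25/18)
n(f) = (-1/21 + f)/(2*f) (n(f) = (f - 1/21)/((2*f)) = (-1/21 + f)*(1/(2*f)) = (-1/21 + f)/(2*f))
-n(t(8, 8)) = -(-1 + 21*(25/18))/(42*25/18) = -18*(-1 + 175/6)/(42*25) = -18*169/(42*25*6) = -1*169/350 = -169/350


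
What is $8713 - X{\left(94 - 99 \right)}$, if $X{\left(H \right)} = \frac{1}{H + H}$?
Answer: $\frac{87131}{10} \approx 8713.1$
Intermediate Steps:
$X{\left(H \right)} = \frac{1}{2 H}$
$8713 - X{\left(94 - 99 \right)} = 8713 - \frac{1}{2 \left(94 - 99\right)} = 8713 - \frac{1}{2 \left(-5\right)} = 8713 - \frac{1}{2} \left(- \frac{1}{5}\right) = 8713 - - \frac{1}{10} = 8713 + \frac{1}{10} = \frac{87131}{10}$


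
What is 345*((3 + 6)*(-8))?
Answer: -24840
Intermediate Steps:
345*((3 + 6)*(-8)) = 345*(9*(-8)) = 345*(-72) = -24840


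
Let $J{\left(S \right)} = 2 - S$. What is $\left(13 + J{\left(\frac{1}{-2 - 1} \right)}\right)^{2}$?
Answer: $\frac{2116}{9} \approx 235.11$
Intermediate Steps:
$\left(13 + J{\left(\frac{1}{-2 - 1} \right)}\right)^{2} = \left(13 + \left(2 - \frac{1}{-2 - 1}\right)\right)^{2} = \left(13 + \left(2 - \frac{1}{-3}\right)\right)^{2} = \left(13 + \left(2 - - \frac{1}{3}\right)\right)^{2} = \left(13 + \left(2 + \frac{1}{3}\right)\right)^{2} = \left(13 + \frac{7}{3}\right)^{2} = \left(\frac{46}{3}\right)^{2} = \frac{2116}{9}$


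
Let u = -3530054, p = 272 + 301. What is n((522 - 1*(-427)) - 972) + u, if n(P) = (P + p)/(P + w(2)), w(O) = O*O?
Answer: -67071576/19 ≈ -3.5301e+6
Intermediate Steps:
p = 573
w(O) = O²
n(P) = (573 + P)/(4 + P) (n(P) = (P + 573)/(P + 2²) = (573 + P)/(P + 4) = (573 + P)/(4 + P))
n((522 - 1*(-427)) - 972) + u = (573 + ((522 - 1*(-427)) - 972))/(4 + ((522 - 1*(-427)) - 972)) - 3530054 = (573 + ((522 + 427) - 972))/(4 + ((522 + 427) - 972)) - 3530054 = (573 + (949 - 972))/(4 + (949 - 972)) - 3530054 = (573 - 23)/(4 - 23) - 3530054 = 550/(-19) - 3530054 = -1/19*550 - 3530054 = -550/19 - 3530054 = -67071576/19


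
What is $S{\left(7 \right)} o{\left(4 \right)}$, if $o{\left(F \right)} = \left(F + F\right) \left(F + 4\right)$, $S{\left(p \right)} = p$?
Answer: $448$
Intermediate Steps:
$o{\left(F \right)} = 2 F \left(4 + F\right)$
$S{\left(7 \right)} o{\left(4 \right)} = 7 \cdot 2 \cdot 4 \left(4 + 4\right) = 7 \cdot 2 \cdot 4 \cdot 8 = 7 \cdot 64 = 448$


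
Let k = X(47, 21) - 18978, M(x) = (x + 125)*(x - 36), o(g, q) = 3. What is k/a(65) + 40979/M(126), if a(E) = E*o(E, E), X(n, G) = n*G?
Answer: -26561719/293670 ≈ -90.448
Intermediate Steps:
X(n, G) = G*n
a(E) = 3*E (a(E) = E*3 = 3*E)
M(x) = (-36 + x)*(125 + x) (M(x) = (125 + x)*(-36 + x) = (-36 + x)*(125 + x))
k = -17991 (k = 21*47 - 18978 = 987 - 18978 = -17991)
k/a(65) + 40979/M(126) = -17991/(3*65) + 40979/(-4500 + 126**2 + 89*126) = -17991/195 + 40979/(-4500 + 15876 + 11214) = -17991*1/195 + 40979/22590 = -5997/65 + 40979*(1/22590) = -5997/65 + 40979/22590 = -26561719/293670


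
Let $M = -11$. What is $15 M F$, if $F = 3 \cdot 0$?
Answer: $0$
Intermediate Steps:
$F = 0$
$15 M F = 15 \left(-11\right) 0 = \left(-165\right) 0 = 0$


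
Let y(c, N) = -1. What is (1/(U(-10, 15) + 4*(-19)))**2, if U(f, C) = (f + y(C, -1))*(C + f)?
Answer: 1/17161 ≈ 5.8272e-5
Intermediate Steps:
U(f, C) = (-1 + f)*(C + f) (U(f, C) = (f - 1)*(C + f) = (-1 + f)*(C + f))
(1/(U(-10, 15) + 4*(-19)))**2 = (1/(((-10)**2 - 1*15 - 1*(-10) + 15*(-10)) + 4*(-19)))**2 = (1/((100 - 15 + 10 - 150) - 76))**2 = (1/(-55 - 76))**2 = (1/(-131))**2 = (-1/131)**2 = 1/17161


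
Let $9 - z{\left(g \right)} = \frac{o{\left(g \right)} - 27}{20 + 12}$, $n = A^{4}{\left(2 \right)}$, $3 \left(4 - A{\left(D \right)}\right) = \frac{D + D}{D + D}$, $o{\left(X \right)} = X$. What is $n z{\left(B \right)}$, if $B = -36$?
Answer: $\frac{190333}{96} \approx 1982.6$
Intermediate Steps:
$A{\left(D \right)} = \frac{11}{3}$ ($A{\left(D \right)} = 4 - \frac{\left(D + D\right) \frac{1}{D + D}}{3} = 4 - \frac{2 D \frac{1}{2 D}}{3} = 4 - \frac{1}{3} = \frac{11}{3}$)
$n = \frac{14641}{81}$ ($n = \left(\frac{11}{3}\right)^{4} = \frac{14641}{81} \approx 180.75$)
$z{\left(g \right)} = \frac{315}{32} - \frac{g}{32}$ ($z{\left(g \right)} = 9 - \frac{g - 27}{20 + 12} = 9 - \frac{-27 + g}{32} = 9 - \left(-27 + g\right) \frac{1}{32} = 9 - \left(- \frac{27}{32} + \frac{g}{32}\right) = \frac{315}{32} - \frac{g}{32}$)
$n z{\left(B \right)} = \frac{14641 \left(\frac{315}{32} - - \frac{9}{8}\right)}{81} = \frac{14641 \left(\frac{315}{32} + \frac{9}{8}\right)}{81} = \frac{14641}{81} \cdot \frac{351}{32} = \frac{190333}{96}$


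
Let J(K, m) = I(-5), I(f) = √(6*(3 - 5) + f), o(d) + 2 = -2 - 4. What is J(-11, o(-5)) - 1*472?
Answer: -472 + I*√17 ≈ -472.0 + 4.1231*I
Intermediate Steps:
o(d) = -8 (o(d) = -2 + (-2 - 4) = -2 - 6 = -8)
I(f) = √(-12 + f) (I(f) = √(6*(-2) + f) = √(-12 + f))
J(K, m) = I*√17 (J(K, m) = √(-12 - 5) = √(-17) = I*√17)
J(-11, o(-5)) - 1*472 = I*√17 - 1*472 = I*√17 - 472 = -472 + I*√17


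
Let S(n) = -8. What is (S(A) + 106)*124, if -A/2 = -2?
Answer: 12152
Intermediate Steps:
A = 4 (A = -2*(-2) = 4)
(S(A) + 106)*124 = (-8 + 106)*124 = 98*124 = 12152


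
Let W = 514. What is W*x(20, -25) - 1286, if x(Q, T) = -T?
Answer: 11564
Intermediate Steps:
W*x(20, -25) - 1286 = 514*(-1*(-25)) - 1286 = 514*25 - 1286 = 12850 - 1286 = 11564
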